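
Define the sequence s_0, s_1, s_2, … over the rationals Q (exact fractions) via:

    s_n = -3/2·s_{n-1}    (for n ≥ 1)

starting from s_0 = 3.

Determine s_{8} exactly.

19683/256

s_1 = -3/2·3 = -9/2
s_2 = -3/2·-9/2 = 27/4
s_3 = -3/2·27/4 = -81/8
s_4 = -3/2·-81/8 = 243/16
s_5 = -3/2·243/16 = -729/32
s_6 = -3/2·-729/32 = 2187/64
s_7 = -3/2·2187/64 = -6561/128
s_8 = -3/2·-6561/128 = 19683/256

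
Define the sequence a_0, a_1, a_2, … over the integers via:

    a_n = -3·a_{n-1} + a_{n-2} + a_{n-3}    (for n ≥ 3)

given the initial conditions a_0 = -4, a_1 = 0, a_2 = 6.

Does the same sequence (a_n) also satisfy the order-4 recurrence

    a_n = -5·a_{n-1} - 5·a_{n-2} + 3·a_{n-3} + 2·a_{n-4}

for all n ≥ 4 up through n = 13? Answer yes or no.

Terms a_0..a_13: -4, 0, 6, -22, 72, -232, 746, -2398, 7708, -24776, 79638, -255982, 822808, -2644768
n=4: candidate gives 72, actual a_4 = 72 ✓
n=5: candidate gives -232, actual a_5 = -232 ✓
n=6: candidate gives 746, actual a_6 = 746 ✓
n=7: candidate gives -2398, actual a_7 = -2398 ✓
n=8: candidate gives 7708, actual a_8 = 7708 ✓
n=9: candidate gives -24776, actual a_9 = -24776 ✓
n=10: candidate gives 79638, actual a_10 = 79638 ✓
n=11: candidate gives -255982, actual a_11 = -255982 ✓
n=12: candidate gives 822808, actual a_12 = 822808 ✓
n=13: candidate gives -2644768, actual a_13 = -2644768 ✓

yes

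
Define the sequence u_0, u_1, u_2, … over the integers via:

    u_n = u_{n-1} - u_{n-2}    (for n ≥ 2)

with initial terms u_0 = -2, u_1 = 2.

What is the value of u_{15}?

u_2 = 1·2 + -1·-2 = 4
u_3 = 1·4 + -1·2 = 2
u_4 = 1·2 + -1·4 = -2
u_5 = 1·-2 + -1·2 = -4
u_6 = 1·-4 + -1·-2 = -2
u_7 = 1·-2 + -1·-4 = 2
(u_6, u_7) = (-2, 2) = (u_0, u_1), so the sequence has period 6.
15 ≡ 3 (mod 6), hence u_15 = u_3 = 2.

2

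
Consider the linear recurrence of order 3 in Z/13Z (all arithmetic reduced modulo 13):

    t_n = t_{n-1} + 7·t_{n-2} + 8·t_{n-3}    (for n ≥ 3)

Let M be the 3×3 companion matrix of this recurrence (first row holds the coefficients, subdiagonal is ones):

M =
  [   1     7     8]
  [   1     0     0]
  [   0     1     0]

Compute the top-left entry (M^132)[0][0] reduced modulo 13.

0

(M^132)[0][0] is the top entry after applying M 132 times to the unit state (1, 0, 0). Equivalently it is h_{134} for the auxiliary sequence (h_n) obeying the same recurrence with h_2 = 1 and h_i = 0 for 0 ≤ i < 2:
h_3 = 1·1 + 7·0 + 8·0 = 1
h_4 = 1·1 + 7·1 + 8·0 = 8
h_5 = 1·8 + 7·1 + 8·1 = 10
h_6 = 1·10 + 7·8 + 8·1 = 9
h_7 = 1·9 + 7·10 + 8·8 = 0
h_8 = 1·0 + 7·9 + 8·10 = 0
h_9 = 1·0 + 7·0 + 8·9 = 7
h_10 = 1·7 + 7·0 + 8·0 = 7
h_11 = 1·7 + 7·7 + 8·0 = 4
h_12 = 1·4 + 7·7 + 8·7 = 5
h_13 = 1·5 + 7·4 + 8·7 = 11
h_14 = 1·11 + 7·5 + 8·4 = 0
h_15 = 1·0 + 7·11 + 8·5 = 0
h_16 = 1·0 + 7·0 + 8·11 = 10
h_17 = 1·10 + 7·0 + 8·0 = 10
h_18 = 1·10 + 7·10 + 8·0 = 2
h_19 = 1·2 + 7·10 + 8·10 = 9
h_20 = 1·9 + 7·2 + 8·10 = 12
h_21 = 1·12 + 7·9 + 8·2 = 0
h_22 = 1·0 + 7·12 + 8·9 = 0
h_23 = 1·0 + 7·0 + 8·12 = 5
h_24 = 1·5 + 7·0 + 8·0 = 5
h_25 = 1·5 + 7·5 + 8·0 = 1
h_26 = 1·1 + 7·5 + 8·5 = 11
h_27 = 1·11 + 7·1 + 8·5 = 6
h_28 = 1·6 + 7·11 + 8·1 = 0
h_29 = 1·0 + 7·6 + 8·11 = 0
h_30 = 1·0 + 7·0 + 8·6 = 9
h_31 = 1·9 + 7·0 + 8·0 = 9
h_32 = 1·9 + 7·9 + 8·0 = 7
h_33 = 1·7 + 7·9 + 8·9 = 12
h_34 = 1·12 + 7·7 + 8·9 = 3
h_35 = 1·3 + 7·12 + 8·7 = 0
h_36 = 1·0 + 7·3 + 8·12 = 0
h_37 = 1·0 + 7·0 + 8·3 = 11
h_38 = 1·11 + 7·0 + 8·0 = 11
h_39 = 1·11 + 7·11 + 8·0 = 10
h_40 = 1·10 + 7·11 + 8·11 = 6
h_41 = 1·6 + 7·10 + 8·11 = 8
h_42 = 1·8 + 7·6 + 8·10 = 0
h_43 = 1·0 + 7·8 + 8·6 = 0
h_44 = 1·0 + 7·0 + 8·8 = 12
h_45 = 1·12 + 7·0 + 8·0 = 12
h_46 = 1·12 + 7·12 + 8·0 = 5
h_47 = 1·5 + 7·12 + 8·12 = 3
h_48 = 1·3 + 7·5 + 8·12 = 4
h_49 = 1·4 + 7·3 + 8·5 = 0
h_50 = 1·0 + 7·4 + 8·3 = 0
h_51 = 1·0 + 7·0 + 8·4 = 6
h_52 = 1·6 + 7·0 + 8·0 = 6
h_53 = 1·6 + 7·6 + 8·0 = 9
h_54 = 1·9 + 7·6 + 8·6 = 8
h_55 = 1·8 + 7·9 + 8·6 = 2
h_56 = 1·2 + 7·8 + 8·9 = 0
h_57 = 1·0 + 7·2 + 8·8 = 0
h_58 = 1·0 + 7·0 + 8·2 = 3
h_59 = 1·3 + 7·0 + 8·0 = 3
h_60 = 1·3 + 7·3 + 8·0 = 11
h_61 = 1·11 + 7·3 + 8·3 = 4
h_62 = 1·4 + 7·11 + 8·3 = 1
h_63 = 1·1 + 7·4 + 8·11 = 0
h_64 = 1·0 + 7·1 + 8·4 = 0
h_65 = 1·0 + 7·0 + 8·1 = 8
h_66 = 1·8 + 7·0 + 8·0 = 8
h_67 = 1·8 + 7·8 + 8·0 = 12
h_68 = 1·12 + 7·8 + 8·8 = 2
h_69 = 1·2 + 7·12 + 8·8 = 7
h_70 = 1·7 + 7·2 + 8·12 = 0
h_71 = 1·0 + 7·7 + 8·2 = 0
h_72 = 1·0 + 7·0 + 8·7 = 4
h_73 = 1·4 + 7·0 + 8·0 = 4
h_74 = 1·4 + 7·4 + 8·0 = 6
h_75 = 1·6 + 7·4 + 8·4 = 1
h_76 = 1·1 + 7·6 + 8·4 = 10
h_77 = 1·10 + 7·1 + 8·6 = 0
h_78 = 1·0 + 7·10 + 8·1 = 0
h_79 = 1·0 + 7·0 + 8·10 = 2
h_80 = 1·2 + 7·0 + 8·0 = 2
h_81 = 1·2 + 7·2 + 8·0 = 3
h_82 = 1·3 + 7·2 + 8·2 = 7
h_83 = 1·7 + 7·3 + 8·2 = 5
h_84 = 1·5 + 7·7 + 8·3 = 0
h_85 = 1·0 + 7·5 + 8·7 = 0
h_86 = 1·0 + 7·0 + 8·5 = 1
h_87 = 1·1 + 7·0 + 8·0 = 1
h_88 = 1·1 + 7·1 + 8·0 = 8
h_89 = 1·8 + 7·1 + 8·1 = 10
h_90 = 1·10 + 7·8 + 8·1 = 9
h_91 = 1·9 + 7·10 + 8·8 = 0
h_92 = 1·0 + 7·9 + 8·10 = 0
h_93 = 1·0 + 7·0 + 8·9 = 7
h_94 = 1·7 + 7·0 + 8·0 = 7
h_95 = 1·7 + 7·7 + 8·0 = 4
h_96 = 1·4 + 7·7 + 8·7 = 5
h_97 = 1·5 + 7·4 + 8·7 = 11
h_98 = 1·11 + 7·5 + 8·4 = 0
h_99 = 1·0 + 7·11 + 8·5 = 0
h_100 = 1·0 + 7·0 + 8·11 = 10
h_101 = 1·10 + 7·0 + 8·0 = 10
h_102 = 1·10 + 7·10 + 8·0 = 2
h_103 = 1·2 + 7·10 + 8·10 = 9
h_104 = 1·9 + 7·2 + 8·10 = 12
h_105 = 1·12 + 7·9 + 8·2 = 0
h_106 = 1·0 + 7·12 + 8·9 = 0
h_107 = 1·0 + 7·0 + 8·12 = 5
h_108 = 1·5 + 7·0 + 8·0 = 5
h_109 = 1·5 + 7·5 + 8·0 = 1
h_110 = 1·1 + 7·5 + 8·5 = 11
h_111 = 1·11 + 7·1 + 8·5 = 6
h_112 = 1·6 + 7·11 + 8·1 = 0
h_113 = 1·0 + 7·6 + 8·11 = 0
h_114 = 1·0 + 7·0 + 8·6 = 9
h_115 = 1·9 + 7·0 + 8·0 = 9
h_116 = 1·9 + 7·9 + 8·0 = 7
h_117 = 1·7 + 7·9 + 8·9 = 12
h_118 = 1·12 + 7·7 + 8·9 = 3
h_119 = 1·3 + 7·12 + 8·7 = 0
h_120 = 1·0 + 7·3 + 8·12 = 0
h_121 = 1·0 + 7·0 + 8·3 = 11
h_122 = 1·11 + 7·0 + 8·0 = 11
h_123 = 1·11 + 7·11 + 8·0 = 10
h_124 = 1·10 + 7·11 + 8·11 = 6
h_125 = 1·6 + 7·10 + 8·11 = 8
h_126 = 1·8 + 7·6 + 8·10 = 0
h_127 = 1·0 + 7·8 + 8·6 = 0
h_128 = 1·0 + 7·0 + 8·8 = 12
h_129 = 1·12 + 7·0 + 8·0 = 12
h_130 = 1·12 + 7·12 + 8·0 = 5
h_131 = 1·5 + 7·12 + 8·12 = 3
h_132 = 1·3 + 7·5 + 8·12 = 4
h_133 = 1·4 + 7·3 + 8·5 = 0
h_134 = 1·0 + 7·4 + 8·3 = 0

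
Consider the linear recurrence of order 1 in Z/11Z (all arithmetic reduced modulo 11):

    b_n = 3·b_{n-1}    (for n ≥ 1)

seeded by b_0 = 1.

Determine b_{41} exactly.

b_1 = 3·1 = 3
b_2 = 3·3 = 9
b_3 = 3·9 = 5
b_4 = 3·5 = 4
b_5 = 3·4 = 1
(b_5) = (1) = (b_0), so the sequence has period 5.
41 ≡ 1 (mod 5), hence b_41 = b_1 = 3.

3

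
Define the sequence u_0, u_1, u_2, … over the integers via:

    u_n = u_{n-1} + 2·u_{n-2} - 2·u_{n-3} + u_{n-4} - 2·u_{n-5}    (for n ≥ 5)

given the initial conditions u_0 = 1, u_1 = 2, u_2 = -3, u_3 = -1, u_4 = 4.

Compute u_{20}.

u_5 = 1·4 + 2·-1 + -2·-3 + 1·2 + -2·1 = 8
u_6 = 1·8 + 2·4 + -2·-1 + 1·-3 + -2·2 = 11
u_7 = 1·11 + 2·8 + -2·4 + 1·-1 + -2·-3 = 24
u_8 = 1·24 + 2·11 + -2·8 + 1·4 + -2·-1 = 36
u_9 = 1·36 + 2·24 + -2·11 + 1·8 + -2·4 = 62
u_10 = 1·62 + 2·36 + -2·24 + 1·11 + -2·8 = 81
u_11 = 1·81 + 2·62 + -2·36 + 1·24 + -2·11 = 135
u_12 = 1·135 + 2·81 + -2·62 + 1·36 + -2·24 = 161
u_13 = 1·161 + 2·135 + -2·81 + 1·62 + -2·36 = 259
u_14 = 1·259 + 2·161 + -2·135 + 1·81 + -2·62 = 268
u_15 = 1·268 + 2·259 + -2·161 + 1·135 + -2·81 = 437
u_16 = 1·437 + 2·268 + -2·259 + 1·161 + -2·135 = 346
u_17 = 1·346 + 2·437 + -2·268 + 1·259 + -2·161 = 621
u_18 = 1·621 + 2·346 + -2·437 + 1·268 + -2·259 = 189
u_19 = 1·189 + 2·621 + -2·346 + 1·437 + -2·268 = 640
u_20 = 1·640 + 2·189 + -2·621 + 1·346 + -2·437 = -752

-752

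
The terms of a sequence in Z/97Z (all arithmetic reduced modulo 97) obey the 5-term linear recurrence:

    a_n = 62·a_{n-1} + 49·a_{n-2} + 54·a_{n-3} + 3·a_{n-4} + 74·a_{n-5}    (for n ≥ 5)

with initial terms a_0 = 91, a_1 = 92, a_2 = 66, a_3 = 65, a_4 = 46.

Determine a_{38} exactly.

a_5 = 62·46 + 49·65 + 54·66 + 3·92 + 74·91 = 24
a_6 = 62·24 + 49·46 + 54·65 + 3·66 + 74·92 = 96
a_7 = 62·96 + 49·24 + 54·46 + 3·65 + 74·66 = 44
a_8 = 62·44 + 49·96 + 54·24 + 3·46 + 74·65 = 96
a_9 = 62·96 + 49·44 + 54·96 + 3·24 + 74·46 = 84
a_10 = 62·84 + 49·96 + 54·44 + 3·96 + 74·24 = 93
a_11 = 62·93 + 49·84 + 54·96 + 3·44 + 74·96 = 89
a_12 = 62·89 + 49·93 + 54·84 + 3·96 + 74·44 = 16
a_13 = 62·16 + 49·89 + 54·93 + 3·84 + 74·96 = 77
a_14 = 62·77 + 49·16 + 54·89 + 3·93 + 74·84 = 78
a_15 = 62·78 + 49·77 + 54·16 + 3·89 + 74·93 = 35
a_16 = 62·35 + 49·78 + 54·77 + 3·16 + 74·89 = 3
a_17 = 62·3 + 49·35 + 54·78 + 3·77 + 74·16 = 59
a_18 = 62·59 + 49·3 + 54·35 + 3·78 + 74·77 = 84
a_19 = 62·84 + 49·59 + 54·3 + 3·35 + 74·78 = 73
a_20 = 62·73 + 49·84 + 54·59 + 3·3 + 74·35 = 71
a_21 = 62·71 + 49·73 + 54·84 + 3·59 + 74·3 = 13
a_22 = 62·13 + 49·71 + 54·73 + 3·84 + 74·59 = 41
a_23 = 62·41 + 49·13 + 54·71 + 3·73 + 74·84 = 62
a_24 = 62·62 + 49·41 + 54·13 + 3·71 + 74·73 = 45
a_25 = 62·45 + 49·62 + 54·41 + 3·13 + 74·71 = 46
a_26 = 62·46 + 49·45 + 54·62 + 3·41 + 74·13 = 81
a_27 = 62·81 + 49·46 + 54·45 + 3·62 + 74·41 = 25
a_28 = 62·25 + 49·81 + 54·46 + 3·45 + 74·62 = 19
a_29 = 62·19 + 49·25 + 54·81 + 3·46 + 74·45 = 60
a_30 = 62·60 + 49·19 + 54·25 + 3·81 + 74·46 = 45
a_31 = 62·45 + 49·60 + 54·19 + 3·25 + 74·81 = 21
a_32 = 62·21 + 49·45 + 54·60 + 3·19 + 74·25 = 21
a_33 = 62·21 + 49·21 + 54·45 + 3·60 + 74·19 = 42
a_34 = 62·42 + 49·21 + 54·21 + 3·45 + 74·60 = 30
a_35 = 62·30 + 49·42 + 54·21 + 3·21 + 74·45 = 6
a_36 = 62·6 + 49·30 + 54·42 + 3·21 + 74·21 = 4
a_37 = 62·4 + 49·6 + 54·30 + 3·42 + 74·21 = 59
a_38 = 62·59 + 49·4 + 54·6 + 3·30 + 74·42 = 4

4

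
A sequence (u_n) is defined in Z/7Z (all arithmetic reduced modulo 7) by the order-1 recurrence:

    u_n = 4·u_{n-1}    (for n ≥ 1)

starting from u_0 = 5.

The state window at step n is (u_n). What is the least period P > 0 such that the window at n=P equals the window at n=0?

3

n=0: window = (5)
n=1: window = (6)
n=2: window = (3)
n=3: window = (5)
window at n=3 equals window at n=0 → period = 3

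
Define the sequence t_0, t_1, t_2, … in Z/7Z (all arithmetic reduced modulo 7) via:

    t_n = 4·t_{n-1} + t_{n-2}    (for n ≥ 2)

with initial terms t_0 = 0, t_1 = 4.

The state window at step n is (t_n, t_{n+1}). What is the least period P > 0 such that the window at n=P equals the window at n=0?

16

n=0: window = (0, 4)
n=1: window = (4, 2)
n=2: window = (2, 5)
n=3: window = (5, 1)
n=4: window = (1, 2)
n=5: window = (2, 2)
n=6: window = (2, 3)
n=7: window = (3, 0)
n=8: window = (0, 3)
n=9: window = (3, 5)
n=10: window = (5, 2)
n=11: window = (2, 6)
n=12: window = (6, 5)
n=13: window = (5, 5)
n=14: window = (5, 4)
n=15: window = (4, 0)
n=16: window = (0, 4)
window at n=16 equals window at n=0 → period = 16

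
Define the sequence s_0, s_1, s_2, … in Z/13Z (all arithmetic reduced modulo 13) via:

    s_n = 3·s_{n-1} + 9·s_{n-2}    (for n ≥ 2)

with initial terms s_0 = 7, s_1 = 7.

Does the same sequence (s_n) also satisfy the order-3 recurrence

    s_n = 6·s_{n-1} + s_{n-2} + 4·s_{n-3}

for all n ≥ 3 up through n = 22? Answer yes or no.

Terms s_0..s_22: 7, 7, 6, 3, 11, 8, 6, 12, 12, 1, 7, 4, 10, 1, 2, 2, 11, 12, 5, 6, 11, 9, 9
n=3: candidate gives 6, actual s_3 = 3 ✗

no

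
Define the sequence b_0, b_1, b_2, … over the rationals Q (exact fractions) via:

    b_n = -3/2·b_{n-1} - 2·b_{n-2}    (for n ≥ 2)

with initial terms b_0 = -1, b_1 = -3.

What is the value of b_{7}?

b_2 = -3/2·-3 + -2·-1 = 13/2
b_3 = -3/2·13/2 + -2·-3 = -15/4
b_4 = -3/2·-15/4 + -2·13/2 = -59/8
b_5 = -3/2·-59/8 + -2·-15/4 = 297/16
b_6 = -3/2·297/16 + -2·-59/8 = -419/32
b_7 = -3/2·-419/32 + -2·297/16 = -1119/64

-1119/64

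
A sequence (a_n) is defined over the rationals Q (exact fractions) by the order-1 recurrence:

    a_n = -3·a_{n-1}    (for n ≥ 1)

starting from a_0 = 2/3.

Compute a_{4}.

a_1 = -3·2/3 = -2
a_2 = -3·-2 = 6
a_3 = -3·6 = -18
a_4 = -3·-18 = 54

54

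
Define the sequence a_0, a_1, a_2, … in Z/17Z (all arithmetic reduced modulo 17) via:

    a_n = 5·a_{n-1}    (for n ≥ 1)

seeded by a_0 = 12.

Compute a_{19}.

a_1 = 5·12 = 9
a_2 = 5·9 = 11
a_3 = 5·11 = 4
a_4 = 5·4 = 3
a_5 = 5·3 = 15
a_6 = 5·15 = 7
a_7 = 5·7 = 1
a_8 = 5·1 = 5
a_9 = 5·5 = 8
a_10 = 5·8 = 6
a_11 = 5·6 = 13
a_12 = 5·13 = 14
a_13 = 5·14 = 2
a_14 = 5·2 = 10
a_15 = 5·10 = 16
a_16 = 5·16 = 12
a_17 = 5·12 = 9
a_18 = 5·9 = 11
a_19 = 5·11 = 4

4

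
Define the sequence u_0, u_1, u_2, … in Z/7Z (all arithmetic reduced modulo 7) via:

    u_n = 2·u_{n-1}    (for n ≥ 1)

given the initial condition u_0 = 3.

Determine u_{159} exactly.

u_1 = 2·3 = 6
u_2 = 2·6 = 5
u_3 = 2·5 = 3
(u_3) = (3) = (u_0), so the sequence has period 3.
159 ≡ 0 (mod 3), hence u_159 = u_0 = 3.

3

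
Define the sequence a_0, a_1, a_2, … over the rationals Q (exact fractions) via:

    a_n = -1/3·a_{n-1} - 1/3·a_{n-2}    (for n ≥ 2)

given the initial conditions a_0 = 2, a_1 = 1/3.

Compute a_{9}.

a_2 = -1/3·1/3 + -1/3·2 = -7/9
a_3 = -1/3·-7/9 + -1/3·1/3 = 4/27
a_4 = -1/3·4/27 + -1/3·-7/9 = 17/81
a_5 = -1/3·17/81 + -1/3·4/27 = -29/243
a_6 = -1/3·-29/243 + -1/3·17/81 = -22/729
a_7 = -1/3·-22/729 + -1/3·-29/243 = 109/2187
a_8 = -1/3·109/2187 + -1/3·-22/729 = -43/6561
a_9 = -1/3·-43/6561 + -1/3·109/2187 = -284/19683

-284/19683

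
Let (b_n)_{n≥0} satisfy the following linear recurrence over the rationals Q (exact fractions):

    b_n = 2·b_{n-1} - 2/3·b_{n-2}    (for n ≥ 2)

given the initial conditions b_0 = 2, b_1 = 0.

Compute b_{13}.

b_2 = 2·0 + -2/3·2 = -4/3
b_3 = 2·-4/3 + -2/3·0 = -8/3
b_4 = 2·-8/3 + -2/3·-4/3 = -40/9
b_5 = 2·-40/9 + -2/3·-8/3 = -64/9
b_6 = 2·-64/9 + -2/3·-40/9 = -304/27
b_7 = 2·-304/27 + -2/3·-64/9 = -160/9
b_8 = 2·-160/9 + -2/3·-304/27 = -2272/81
b_9 = 2·-2272/81 + -2/3·-160/9 = -3584/81
b_10 = 2·-3584/81 + -2/3·-2272/81 = -16960/243
b_11 = 2·-16960/243 + -2/3·-3584/81 = -26752/243
b_12 = 2·-26752/243 + -2/3·-16960/243 = -126592/729
b_13 = 2·-126592/729 + -2/3·-26752/243 = -66560/243

-66560/243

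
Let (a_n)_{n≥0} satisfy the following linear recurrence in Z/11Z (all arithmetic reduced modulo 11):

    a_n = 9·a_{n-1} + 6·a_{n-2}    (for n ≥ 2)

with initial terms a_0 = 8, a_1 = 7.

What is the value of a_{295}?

a_2 = 9·7 + 6·8 = 1
a_3 = 9·1 + 6·7 = 7
a_4 = 9·7 + 6·1 = 3
a_5 = 9·3 + 6·7 = 3
a_6 = 9·3 + 6·3 = 1
a_7 = 9·1 + 6·3 = 5
a_8 = 9·5 + 6·1 = 7
a_9 = 9·7 + 6·5 = 5
a_10 = 9·5 + 6·7 = 10
a_11 = 9·10 + 6·5 = 10
a_12 = 9·10 + 6·10 = 7
a_13 = 9·7 + 6·10 = 2
a_14 = 9·2 + 6·7 = 5
a_15 = 9·5 + 6·2 = 2
a_16 = 9·2 + 6·5 = 4
a_17 = 9·4 + 6·2 = 4
a_18 = 9·4 + 6·4 = 5
a_19 = 9·5 + 6·4 = 3
a_20 = 9·3 + 6·5 = 2
a_21 = 9·2 + 6·3 = 3
a_22 = 9·3 + 6·2 = 6
a_23 = 9·6 + 6·3 = 6
a_24 = 9·6 + 6·6 = 2
a_25 = 9·2 + 6·6 = 10
a_26 = 9·10 + 6·2 = 3
a_27 = 9·3 + 6·10 = 10
a_28 = 9·10 + 6·3 = 9
a_29 = 9·9 + 6·10 = 9
a_30 = 9·9 + 6·9 = 3
a_31 = 9·3 + 6·9 = 4
a_32 = 9·4 + 6·3 = 10
a_33 = 9·10 + 6·4 = 4
a_34 = 9·4 + 6·10 = 8
a_35 = 9·8 + 6·4 = 8
a_36 = 9·8 + 6·8 = 10
a_37 = 9·10 + 6·8 = 6
a_38 = 9·6 + 6·10 = 4
a_39 = 9·4 + 6·6 = 6
a_40 = 9·6 + 6·4 = 1
a_41 = 9·1 + 6·6 = 1
a_42 = 9·1 + 6·1 = 4
a_43 = 9·4 + 6·1 = 9
a_44 = 9·9 + 6·4 = 6
a_45 = 9·6 + 6·9 = 9
a_46 = 9·9 + 6·6 = 7
a_47 = 9·7 + 6·9 = 7
a_48 = 9·7 + 6·7 = 6
a_49 = 9·6 + 6·7 = 8
a_50 = 9·8 + 6·6 = 9
a_51 = 9·9 + 6·8 = 8
a_52 = 9·8 + 6·9 = 5
a_53 = 9·5 + 6·8 = 5
a_54 = 9·5 + 6·5 = 9
a_55 = 9·9 + 6·5 = 1
a_56 = 9·1 + 6·9 = 8
a_57 = 9·8 + 6·1 = 1
a_58 = 9·1 + 6·8 = 2
a_59 = 9·2 + 6·1 = 2
a_60 = 9·2 + 6·2 = 8
a_61 = 9·8 + 6·2 = 7
(a_60, a_61) = (8, 7) = (a_0, a_1), so the sequence has period 60.
295 ≡ 55 (mod 60), hence a_295 = a_55 = 1.

1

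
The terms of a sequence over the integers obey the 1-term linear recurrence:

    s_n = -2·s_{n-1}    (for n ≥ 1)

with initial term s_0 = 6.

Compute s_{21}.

s_1 = -2·6 = -12
s_2 = -2·-12 = 24
s_3 = -2·24 = -48
s_4 = -2·-48 = 96
s_5 = -2·96 = -192
s_6 = -2·-192 = 384
s_7 = -2·384 = -768
s_8 = -2·-768 = 1536
s_9 = -2·1536 = -3072
s_10 = -2·-3072 = 6144
s_11 = -2·6144 = -12288
s_12 = -2·-12288 = 24576
s_13 = -2·24576 = -49152
s_14 = -2·-49152 = 98304
s_15 = -2·98304 = -196608
s_16 = -2·-196608 = 393216
s_17 = -2·393216 = -786432
s_18 = -2·-786432 = 1572864
s_19 = -2·1572864 = -3145728
s_20 = -2·-3145728 = 6291456
s_21 = -2·6291456 = -12582912

-12582912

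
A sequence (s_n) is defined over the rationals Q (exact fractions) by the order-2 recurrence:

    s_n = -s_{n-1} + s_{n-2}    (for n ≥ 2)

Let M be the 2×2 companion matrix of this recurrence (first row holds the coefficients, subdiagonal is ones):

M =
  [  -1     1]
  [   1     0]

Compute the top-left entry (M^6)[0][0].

13

(M^6)[0][0] is the top entry after applying M 6 times to the unit state (1, 0). Equivalently it is h_{7} for the auxiliary sequence (h_n) obeying the same recurrence with h_1 = 1 and h_i = 0 for 0 ≤ i < 1:
h_2 = -1·1 + 1·0 = -1
h_3 = -1·-1 + 1·1 = 2
h_4 = -1·2 + 1·-1 = -3
h_5 = -1·-3 + 1·2 = 5
h_6 = -1·5 + 1·-3 = -8
h_7 = -1·-8 + 1·5 = 13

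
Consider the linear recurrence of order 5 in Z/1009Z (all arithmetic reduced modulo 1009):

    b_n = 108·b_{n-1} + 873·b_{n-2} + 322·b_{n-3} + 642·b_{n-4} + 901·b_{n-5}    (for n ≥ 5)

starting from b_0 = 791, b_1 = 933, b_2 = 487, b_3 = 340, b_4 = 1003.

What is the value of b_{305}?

b_5 = 108·1003 + 873·340 + 322·487 + 642·933 + 901·791 = 931
b_6 = 108·931 + 873·1003 + 322·340 + 642·487 + 901·933 = 972
b_7 = 108·972 + 873·931 + 322·1003 + 642·340 + 901·487 = 852
b_8 = 108·852 + 873·972 + 322·931 + 642·1003 + 901·340 = 81
b_9 = 108·81 + 873·852 + 322·972 + 642·931 + 901·1003 = 37
b_10 = 108·37 + 873·81 + 322·852 + 642·972 + 901·931 = 753
Continuing the recurrence:
  b_11 = 531;  b_12 = 497;  b_13 = 808;  b_14 = 108;  b_15 = 526;  b_16 = 1000
  b_17 = 521;  b_18 = 73;  b_19 = 845;  b_20 = 852;  b_21 = 59;  b_22 = 829
  b_23 = 520;  b_24 = 412;  b_25 = 920;  b_26 = 44;  b_27 = 318;  b_28 = 192
  b_29 = 3;  b_30 = 451;  b_31 = 774;  b_32 = 143;  b_33 = 268;  b_34 = 55
  b_35 = 607;  b_36 = 227;  b_37 = 251;  b_38 = 292;  b_39 = 198;  b_40 = 403
  b_41 = 41;  b_42 = 184;  b_43 = 509;  b_44 = 999;  b_45 = 1003;  b_46 = 835
  b_47 = 163;  b_48 = 142;  b_49 = 962;  b_50 = 785;  b_51 = 12;  b_52 = 385
  b_53 = 3;  b_54 = 770;  b_55 = 494;  b_56 = 735;  b_57 = 520;  b_58 = 857
  b_59 = 102;  b_60 = 138;  b_61 = 712;  b_62 = 795;  b_63 = 338;  b_64 = 131
  b_65 = 430;  b_66 = 869;  b_67 = 836;  b_68 = 758;  b_69 = 353;  b_70 = 305
  b_71 = 883;  b_72 = 876;  b_73 = 557;  b_74 = 621;  b_75 = 134;  b_76 = 259
  b_77 = 484;  b_78 = 167;  b_79 = 84;  b_80 = 395;  b_81 = 490;  b_82 = 470
  b_83 = 897;  b_84 = 375;  b_85 = 726;  b_86 = 22;  b_87 = 608;  b_88 = 394
  b_89 = 39;  b_90 = 391;  b_91 = 838;  b_92 = 55;  b_93 = 360;  b_94 = 159
  b_95 = 397;  b_96 = 249;  b_97 = 55;  b_98 = 659;  b_99 = 170;  b_100 = 870
  b_101 = 864;  b_102 = 892;  b_103 = 294;  b_104 = 330;  b_105 = 984;  b_106 = 751
  b_107 = 660;  b_108 = 951;  b_109 = 271;  b_110 = 975;  b_111 = 888;  b_112 = 572
  b_113 = 325;  b_114 = 438;  b_115 = 270;  b_116 = 484;  b_117 = 762;  b_118 = 394
  b_119 = 842;  b_120 = 253;  b_121 = 364;  b_122 = 702;  b_123 = 390;  b_124 = 140
  b_125 = 978;  b_126 = 983;  b_127 = 81;  b_128 = 621;  b_129 = 550;  b_130 = 799
  b_131 = 897;  b_132 = 296;  b_133 = 245;  b_134 = 98;  b_135 = 145;  b_136 = 830
  b_137 = 782;  b_138 = 236;  b_139 = 508;  b_140 = 716;  b_141 = 208;  b_142 = 334
  b_143 = 178;  b_144 = 615;  b_145 = 132;  b_146 = 294;  b_147 = 451;  b_148 = 27
  b_149 = 86;  b_150 = 432;  b_151 = 762;  b_152 = 691;  b_153 = 956;  b_154 = 30
  b_155 = 477;  b_156 = 204;  b_157 = 435;  b_158 = 50;  b_159 = 114;  b_160 = 27
  b_161 = 428;  b_162 = 813;  b_163 = 133;  b_164 = 220;  b_165 = 512;  b_166 = 73
  b_167 = 620;  b_168 = 667;  b_169 = 349;  b_170 = 966;  b_171 = 899;  b_172 = 433
  b_173 = 118;  b_174 = 452;  b_175 = 273;  b_176 = 237;  b_177 = 555;  b_178 = 553
  b_179 = 343;  b_180 = 876;  b_181 = 781;  b_182 = 441;  b_183 = 546;  b_184 = 910
  b_185 = 717;  b_186 = 337;  b_187 = 38;  b_188 = 26;  b_189 = 12;  b_190 = 591
  b_191 = 46;  b_192 = 575;  b_193 = 810;  b_194 = 636;  b_195 = 410;  b_196 = 593
  b_197 = 11;  b_198 = 62;  b_199 = 195;  b_200 = 455;  b_201 = 737;  b_202 = 60
  b_203 = 731;  b_204 = 995;  b_205 = 355;  b_206 = 462;  b_207 = 835;  b_208 = 245
  b_209 = 494;  b_210 = 288;  b_211 = 268;  b_212 = 28;  b_213 = 886;  b_214 = 966
  b_215 = 612;  b_216 = 181;  b_217 = 911;  b_218 = 228;  b_219 = 381;  b_220 = 438
  b_221 = 566;  b_222 = 700;  b_223 = 434;  b_224 = 642;  b_225 = 866;  b_226 = 475
  b_227 = 216;  b_228 = 499;  b_229 = 180;  b_230 = 480;  b_231 = 962;  b_232 = 96
  b_233 = 918;  b_234 = 470;  b_235 = 935;  b_236 = 809;  b_237 = 384;  b_238 = 235
  b_239 = 180;  b_240 = 810;  b_241 = 171;  b_242 = 1000;  b_243 = 865;  b_244 = 490
  b_245 = 89;  b_246 = 501;  b_247 = 345;  b_248 = 998;  b_249 = 388;  b_250 = 362
  b_251 = 836;  b_252 = 590;  b_253 = 46;  b_254 = 1000;  b_255 = 302;  b_256 = 138
  b_257 = 313;  b_258 = 634;  b_259 = 838;  b_260 = 615;  b_261 = 591;  b_262 = 695
  b_263 = 334;  b_264 = 292;  b_265 = 242;  b_266 = 86;  b_267 = 905;  b_268 = 552
  b_269 = 273;  b_270 = 450;  b_271 = 152;  b_272 = 93;  b_273 = 699;  b_274 = 901
  b_275 = 454;  b_276 = 127;  b_277 = 742;  b_278 = 657;  b_279 = 271;  b_280 = 461
  b_281 = 5;  b_282 = 497;  b_283 = 755;  b_284 = 741;  b_285 = 1003;  b_286 = 116
  b_287 = 896;  b_288 = 21;  b_289 = 369;  b_290 = 55;  b_291 = 542;  b_292 = 823
  b_293 = 127;  b_294 = 131;  b_295 = 524;  b_296 = 604;  b_297 = 548;  b_298 = 228
  b_299 = 686;  b_300 = 807;  b_301 = 710;  b_302 = 564;  b_303 = 288
b_304 = 108·288 + 873·564 + 322·710 + 642·807 + 901·686 = 437
b_305 = 108·437 + 873·288 + 322·564 + 642·710 + 901·807 = 323

323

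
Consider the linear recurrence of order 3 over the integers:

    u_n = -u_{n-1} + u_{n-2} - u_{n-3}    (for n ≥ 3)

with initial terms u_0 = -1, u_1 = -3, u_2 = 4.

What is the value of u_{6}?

u_3 = -1·4 + 1·-3 + -1·-1 = -6
u_4 = -1·-6 + 1·4 + -1·-3 = 13
u_5 = -1·13 + 1·-6 + -1·4 = -23
u_6 = -1·-23 + 1·13 + -1·-6 = 42

42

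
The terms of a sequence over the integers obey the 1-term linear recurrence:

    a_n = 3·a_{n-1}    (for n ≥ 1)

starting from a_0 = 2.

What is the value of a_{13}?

a_1 = 3·2 = 6
a_2 = 3·6 = 18
a_3 = 3·18 = 54
a_4 = 3·54 = 162
a_5 = 3·162 = 486
a_6 = 3·486 = 1458
a_7 = 3·1458 = 4374
a_8 = 3·4374 = 13122
a_9 = 3·13122 = 39366
a_10 = 3·39366 = 118098
a_11 = 3·118098 = 354294
a_12 = 3·354294 = 1062882
a_13 = 3·1062882 = 3188646

3188646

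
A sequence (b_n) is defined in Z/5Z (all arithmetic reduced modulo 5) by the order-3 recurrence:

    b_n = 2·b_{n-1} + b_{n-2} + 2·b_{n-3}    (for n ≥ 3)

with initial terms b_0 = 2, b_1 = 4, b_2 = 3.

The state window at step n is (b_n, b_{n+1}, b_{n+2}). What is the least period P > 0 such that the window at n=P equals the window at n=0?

n=0: window = (2, 4, 3)
n=1: window = (4, 3, 4)
n=2: window = (3, 4, 4)
n=3: window = (4, 4, 3)
n=4: window = (4, 3, 3)
n=5: window = (3, 3, 2)
n=6: window = (3, 2, 3)
n=7: window = (2, 3, 4)
n=8: window = (3, 4, 0)
n=9: window = (4, 0, 0)
n=10: window = (0, 0, 3)
n=11: window = (0, 3, 1)
n=12: window = (3, 1, 0)
n=13: window = (1, 0, 2)
n=14: window = (0, 2, 1)
n=15: window = (2, 1, 4)
n=16: window = (1, 4, 3)
n=17: window = (4, 3, 2)
n=18: window = (3, 2, 0)
n=19: window = (2, 0, 3)
n=20: window = (0, 3, 0)
n=21: window = (3, 0, 3)
n=22: window = (0, 3, 2)
n=23: window = (3, 2, 2)
n=24: window = (2, 2, 2)
n=25: window = (2, 2, 0)
n=26: window = (2, 0, 1)
n=27: window = (0, 1, 1)
n=28: window = (1, 1, 3)
n=29: window = (1, 3, 4)
n=30: window = (3, 4, 3)
n=31: window = (4, 3, 1)
n=32: window = (3, 1, 3)
n=33: window = (1, 3, 3)
n=34: window = (3, 3, 1)
n=35: window = (3, 1, 1)
n=36: window = (1, 1, 4)
n=37: window = (1, 4, 1)
n=38: window = (4, 1, 3)
n=39: window = (1, 3, 0)
n=40: window = (3, 0, 0)
…
n=122: window = (3, 4, 2)
n=123: window = (4, 2, 4)
n=124: window = (2, 4, 3)
window at n=124 equals window at n=0 → period = 124

124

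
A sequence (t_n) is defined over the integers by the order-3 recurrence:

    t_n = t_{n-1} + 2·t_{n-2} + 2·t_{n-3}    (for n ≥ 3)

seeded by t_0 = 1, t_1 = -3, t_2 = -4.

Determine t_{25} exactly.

t_3 = 1·-4 + 2·-3 + 2·1 = -8
t_4 = 1·-8 + 2·-4 + 2·-3 = -22
t_5 = 1·-22 + 2·-8 + 2·-4 = -46
t_6 = 1·-46 + 2·-22 + 2·-8 = -106
t_7 = 1·-106 + 2·-46 + 2·-22 = -242
t_8 = 1·-242 + 2·-106 + 2·-46 = -546
t_9 = 1·-546 + 2·-242 + 2·-106 = -1242
t_10 = 1·-1242 + 2·-546 + 2·-242 = -2818
t_11 = 1·-2818 + 2·-1242 + 2·-546 = -6394
t_12 = 1·-6394 + 2·-2818 + 2·-1242 = -14514
t_13 = 1·-14514 + 2·-6394 + 2·-2818 = -32938
t_14 = 1·-32938 + 2·-14514 + 2·-6394 = -74754
t_15 = 1·-74754 + 2·-32938 + 2·-14514 = -169658
t_16 = 1·-169658 + 2·-74754 + 2·-32938 = -385042
t_17 = 1·-385042 + 2·-169658 + 2·-74754 = -873866
t_18 = 1·-873866 + 2·-385042 + 2·-169658 = -1983266
t_19 = 1·-1983266 + 2·-873866 + 2·-385042 = -4501082
t_20 = 1·-4501082 + 2·-1983266 + 2·-873866 = -10215346
t_21 = 1·-10215346 + 2·-4501082 + 2·-1983266 = -23184042
t_22 = 1·-23184042 + 2·-10215346 + 2·-4501082 = -52616898
t_23 = 1·-52616898 + 2·-23184042 + 2·-10215346 = -119415674
t_24 = 1·-119415674 + 2·-52616898 + 2·-23184042 = -271017554
t_25 = 1·-271017554 + 2·-119415674 + 2·-52616898 = -615082698

-615082698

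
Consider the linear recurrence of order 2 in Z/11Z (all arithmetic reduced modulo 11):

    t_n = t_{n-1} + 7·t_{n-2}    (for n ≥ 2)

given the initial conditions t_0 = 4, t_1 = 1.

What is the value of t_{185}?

t_2 = 1·1 + 7·4 = 7
t_3 = 1·7 + 7·1 = 3
t_4 = 1·3 + 7·7 = 8
t_5 = 1·8 + 7·3 = 7
t_6 = 1·7 + 7·8 = 8
t_7 = 1·8 + 7·7 = 2
t_8 = 1·2 + 7·8 = 3
t_9 = 1·3 + 7·2 = 6
t_10 = 1·6 + 7·3 = 5
t_11 = 1·5 + 7·6 = 3
t_12 = 1·3 + 7·5 = 5
t_13 = 1·5 + 7·3 = 4
t_14 = 1·4 + 7·5 = 6
t_15 = 1·6 + 7·4 = 1
t_16 = 1·1 + 7·6 = 10
t_17 = 1·10 + 7·1 = 6
t_18 = 1·6 + 7·10 = 10
t_19 = 1·10 + 7·6 = 8
t_20 = 1·8 + 7·10 = 1
t_21 = 1·1 + 7·8 = 2
t_22 = 1·2 + 7·1 = 9
t_23 = 1·9 + 7·2 = 1
t_24 = 1·1 + 7·9 = 9
t_25 = 1·9 + 7·1 = 5
t_26 = 1·5 + 7·9 = 2
t_27 = 1·2 + 7·5 = 4
t_28 = 1·4 + 7·2 = 7
t_29 = 1·7 + 7·4 = 2
t_30 = 1·2 + 7·7 = 7
t_31 = 1·7 + 7·2 = 10
t_32 = 1·10 + 7·7 = 4
t_33 = 1·4 + 7·10 = 8
t_34 = 1·8 + 7·4 = 3
t_35 = 1·3 + 7·8 = 4
t_36 = 1·4 + 7·3 = 3
t_37 = 1·3 + 7·4 = 9
t_38 = 1·9 + 7·3 = 8
t_39 = 1·8 + 7·9 = 5
t_40 = 1·5 + 7·8 = 6
t_41 = 1·6 + 7·5 = 8
t_42 = 1·8 + 7·6 = 6
t_43 = 1·6 + 7·8 = 7
t_44 = 1·7 + 7·6 = 5
t_45 = 1·5 + 7·7 = 10
t_46 = 1·10 + 7·5 = 1
t_47 = 1·1 + 7·10 = 5
t_48 = 1·5 + 7·1 = 1
t_49 = 1·1 + 7·5 = 3
t_50 = 1·3 + 7·1 = 10
t_51 = 1·10 + 7·3 = 9
t_52 = 1·9 + 7·10 = 2
t_53 = 1·2 + 7·9 = 10
t_54 = 1·10 + 7·2 = 2
t_55 = 1·2 + 7·10 = 6
t_56 = 1·6 + 7·2 = 9
t_57 = 1·9 + 7·6 = 7
t_58 = 1·7 + 7·9 = 4
t_59 = 1·4 + 7·7 = 9
t_60 = 1·9 + 7·4 = 4
t_61 = 1·4 + 7·9 = 1
(t_60, t_61) = (4, 1) = (t_0, t_1), so the sequence has period 60.
185 ≡ 5 (mod 60), hence t_185 = t_5 = 7.

7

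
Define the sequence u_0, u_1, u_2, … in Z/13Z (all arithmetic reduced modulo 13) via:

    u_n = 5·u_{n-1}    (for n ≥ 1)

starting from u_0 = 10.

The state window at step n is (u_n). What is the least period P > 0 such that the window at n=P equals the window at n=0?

n=0: window = (10)
n=1: window = (11)
n=2: window = (3)
n=3: window = (2)
n=4: window = (10)
window at n=4 equals window at n=0 → period = 4

4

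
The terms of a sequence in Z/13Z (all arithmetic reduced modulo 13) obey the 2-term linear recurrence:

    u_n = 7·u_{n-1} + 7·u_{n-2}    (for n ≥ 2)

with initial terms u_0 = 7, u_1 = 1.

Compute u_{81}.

10

u_2 = 7·1 + 7·7 = 4
u_3 = 7·4 + 7·1 = 9
u_4 = 7·9 + 7·4 = 0
u_5 = 7·0 + 7·9 = 11
u_6 = 7·11 + 7·0 = 12
u_7 = 7·12 + 7·11 = 5
u_8 = 7·5 + 7·12 = 2
u_9 = 7·2 + 7·5 = 10
u_10 = 7·10 + 7·2 = 6
u_11 = 7·6 + 7·10 = 8
u_12 = 7·8 + 7·6 = 7
u_13 = 7·7 + 7·8 = 1
(u_12, u_13) = (7, 1) = (u_0, u_1), so the sequence has period 12.
81 ≡ 9 (mod 12), hence u_81 = u_9 = 10.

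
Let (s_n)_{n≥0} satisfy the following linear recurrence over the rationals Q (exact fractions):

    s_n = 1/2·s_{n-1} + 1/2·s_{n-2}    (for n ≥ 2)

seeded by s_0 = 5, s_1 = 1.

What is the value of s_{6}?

19/8

s_2 = 1/2·1 + 1/2·5 = 3
s_3 = 1/2·3 + 1/2·1 = 2
s_4 = 1/2·2 + 1/2·3 = 5/2
s_5 = 1/2·5/2 + 1/2·2 = 9/4
s_6 = 1/2·9/4 + 1/2·5/2 = 19/8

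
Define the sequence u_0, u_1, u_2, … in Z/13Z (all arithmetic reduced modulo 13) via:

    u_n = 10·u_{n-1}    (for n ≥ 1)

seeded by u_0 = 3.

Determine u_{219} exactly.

10

u_1 = 10·3 = 4
u_2 = 10·4 = 1
u_3 = 10·1 = 10
u_4 = 10·10 = 9
u_5 = 10·9 = 12
u_6 = 10·12 = 3
(u_6) = (3) = (u_0), so the sequence has period 6.
219 ≡ 3 (mod 6), hence u_219 = u_3 = 10.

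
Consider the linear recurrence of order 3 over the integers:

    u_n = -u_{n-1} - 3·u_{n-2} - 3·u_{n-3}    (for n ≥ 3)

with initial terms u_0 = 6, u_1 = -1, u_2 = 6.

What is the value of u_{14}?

6

u_3 = -1·6 + -3·-1 + -3·6 = -21
u_4 = -1·-21 + -3·6 + -3·-1 = 6
u_5 = -1·6 + -3·-21 + -3·6 = 39
u_6 = -1·39 + -3·6 + -3·-21 = 6
u_7 = -1·6 + -3·39 + -3·6 = -141
u_8 = -1·-141 + -3·6 + -3·39 = 6
u_9 = -1·6 + -3·-141 + -3·6 = 399
u_10 = -1·399 + -3·6 + -3·-141 = 6
u_11 = -1·6 + -3·399 + -3·6 = -1221
u_12 = -1·-1221 + -3·6 + -3·399 = 6
u_13 = -1·6 + -3·-1221 + -3·6 = 3639
u_14 = -1·3639 + -3·6 + -3·-1221 = 6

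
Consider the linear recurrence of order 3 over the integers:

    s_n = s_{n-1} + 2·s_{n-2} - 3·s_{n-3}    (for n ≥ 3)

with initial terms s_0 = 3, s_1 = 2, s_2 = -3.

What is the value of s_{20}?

-5907

s_3 = 1·-3 + 2·2 + -3·3 = -8
s_4 = 1·-8 + 2·-3 + -3·2 = -20
s_5 = 1·-20 + 2·-8 + -3·-3 = -27
s_6 = 1·-27 + 2·-20 + -3·-8 = -43
s_7 = 1·-43 + 2·-27 + -3·-20 = -37
s_8 = 1·-37 + 2·-43 + -3·-27 = -42
s_9 = 1·-42 + 2·-37 + -3·-43 = 13
s_10 = 1·13 + 2·-42 + -3·-37 = 40
s_11 = 1·40 + 2·13 + -3·-42 = 192
s_12 = 1·192 + 2·40 + -3·13 = 233
s_13 = 1·233 + 2·192 + -3·40 = 497
s_14 = 1·497 + 2·233 + -3·192 = 387
s_15 = 1·387 + 2·497 + -3·233 = 682
s_16 = 1·682 + 2·387 + -3·497 = -35
s_17 = 1·-35 + 2·682 + -3·387 = 168
s_18 = 1·168 + 2·-35 + -3·682 = -1948
s_19 = 1·-1948 + 2·168 + -3·-35 = -1507
s_20 = 1·-1507 + 2·-1948 + -3·168 = -5907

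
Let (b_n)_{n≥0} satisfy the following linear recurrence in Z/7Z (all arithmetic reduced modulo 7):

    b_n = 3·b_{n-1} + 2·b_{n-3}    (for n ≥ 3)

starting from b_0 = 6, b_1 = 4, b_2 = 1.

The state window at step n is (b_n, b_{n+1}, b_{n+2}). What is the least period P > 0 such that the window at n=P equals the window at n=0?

n=0: window = (6, 4, 1)
n=1: window = (4, 1, 1)
n=2: window = (1, 1, 4)
n=3: window = (1, 4, 0)
n=4: window = (4, 0, 2)
n=5: window = (0, 2, 0)
n=6: window = (2, 0, 0)
n=7: window = (0, 0, 4)
n=8: window = (0, 4, 5)
n=9: window = (4, 5, 1)
n=10: window = (5, 1, 4)
n=11: window = (1, 4, 1)
n=12: window = (4, 1, 5)
n=13: window = (1, 5, 2)
n=14: window = (5, 2, 1)
n=15: window = (2, 1, 6)
n=16: window = (1, 6, 1)
n=17: window = (6, 1, 5)
n=18: window = (1, 5, 6)
n=19: window = (5, 6, 6)
n=20: window = (6, 6, 0)
n=21: window = (6, 0, 5)
n=22: window = (0, 5, 6)
n=23: window = (5, 6, 4)
n=24: window = (6, 4, 1)
window at n=24 equals window at n=0 → period = 24

24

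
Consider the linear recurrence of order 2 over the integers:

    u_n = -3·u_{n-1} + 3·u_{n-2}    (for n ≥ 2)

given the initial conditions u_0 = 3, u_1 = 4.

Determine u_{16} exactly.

-646599672

u_2 = -3·4 + 3·3 = -3
u_3 = -3·-3 + 3·4 = 21
u_4 = -3·21 + 3·-3 = -72
u_5 = -3·-72 + 3·21 = 279
u_6 = -3·279 + 3·-72 = -1053
u_7 = -3·-1053 + 3·279 = 3996
u_8 = -3·3996 + 3·-1053 = -15147
u_9 = -3·-15147 + 3·3996 = 57429
u_10 = -3·57429 + 3·-15147 = -217728
u_11 = -3·-217728 + 3·57429 = 825471
u_12 = -3·825471 + 3·-217728 = -3129597
u_13 = -3·-3129597 + 3·825471 = 11865204
u_14 = -3·11865204 + 3·-3129597 = -44984403
u_15 = -3·-44984403 + 3·11865204 = 170548821
u_16 = -3·170548821 + 3·-44984403 = -646599672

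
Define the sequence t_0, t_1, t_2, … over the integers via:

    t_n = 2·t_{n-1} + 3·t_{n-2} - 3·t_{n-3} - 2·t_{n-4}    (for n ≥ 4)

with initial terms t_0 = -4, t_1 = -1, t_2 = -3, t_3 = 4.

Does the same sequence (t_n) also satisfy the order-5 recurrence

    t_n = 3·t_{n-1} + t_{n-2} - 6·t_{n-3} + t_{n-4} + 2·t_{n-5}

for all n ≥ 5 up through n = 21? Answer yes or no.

Terms t_0..t_21: -4, -1, -3, 4, 10, 43, 110, 311, 803, 2123, 5502, 14342, 37215, 96704, 251023, 651829, 1692185, 4393380, 11405782, 29611491, 76875818, 199582003
n=5: candidate gives 43, actual t_5 = 43 ✓
n=6: candidate gives 110, actual t_6 = 110 ✓
n=7: candidate gives 311, actual t_7 = 311 ✓
n=8: candidate gives 803, actual t_8 = 803 ✓
n=9: candidate gives 2123, actual t_9 = 2123 ✓
n=10: candidate gives 5502, actual t_10 = 5502 ✓
n=11: candidate gives 14342, actual t_11 = 14342 ✓
n=12: candidate gives 37215, actual t_12 = 37215 ✓
n=13: candidate gives 96704, actual t_13 = 96704 ✓
n=14: candidate gives 251023, actual t_14 = 251023 ✓
n=15: candidate gives 651829, actual t_15 = 651829 ✓
n=16: candidate gives 1692185, actual t_16 = 1692185 ✓
n=17: candidate gives 4393380, actual t_17 = 4393380 ✓
n=18: candidate gives 11405782, actual t_18 = 11405782 ✓
n=19: candidate gives 29611491, actual t_19 = 29611491 ✓
n=20: candidate gives 76875818, actual t_20 = 76875818 ✓
n=21: candidate gives 199582003, actual t_21 = 199582003 ✓

yes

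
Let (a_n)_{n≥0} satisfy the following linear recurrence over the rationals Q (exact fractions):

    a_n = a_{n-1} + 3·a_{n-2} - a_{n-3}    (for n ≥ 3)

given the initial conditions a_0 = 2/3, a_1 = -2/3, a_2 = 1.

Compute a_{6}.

11/3

a_3 = 1·1 + 3·-2/3 + -1·2/3 = -5/3
a_4 = 1·-5/3 + 3·1 + -1·-2/3 = 2
a_5 = 1·2 + 3·-5/3 + -1·1 = -4
a_6 = 1·-4 + 3·2 + -1·-5/3 = 11/3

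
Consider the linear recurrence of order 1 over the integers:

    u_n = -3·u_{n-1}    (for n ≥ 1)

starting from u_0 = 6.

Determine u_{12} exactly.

u_1 = -3·6 = -18
u_2 = -3·-18 = 54
u_3 = -3·54 = -162
u_4 = -3·-162 = 486
u_5 = -3·486 = -1458
u_6 = -3·-1458 = 4374
u_7 = -3·4374 = -13122
u_8 = -3·-13122 = 39366
u_9 = -3·39366 = -118098
u_10 = -3·-118098 = 354294
u_11 = -3·354294 = -1062882
u_12 = -3·-1062882 = 3188646

3188646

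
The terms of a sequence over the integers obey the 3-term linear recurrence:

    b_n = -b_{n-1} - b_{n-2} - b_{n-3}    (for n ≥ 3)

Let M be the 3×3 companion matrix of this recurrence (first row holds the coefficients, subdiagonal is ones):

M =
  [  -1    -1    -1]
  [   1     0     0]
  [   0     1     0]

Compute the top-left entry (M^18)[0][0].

0

(M^18)[0][0] is the top entry after applying M 18 times to the unit state (1, 0, 0). Equivalently it is h_{20} for the auxiliary sequence (h_n) obeying the same recurrence with h_2 = 1 and h_i = 0 for 0 ≤ i < 2:
h_3 = -1·1 + -1·0 + -1·0 = -1
h_4 = -1·-1 + -1·1 + -1·0 = 0
h_5 = -1·0 + -1·-1 + -1·1 = 0
h_6 = -1·0 + -1·0 + -1·-1 = 1
(h_4, h_5, h_6) = (0, 0, 1) = (h_0, h_1, h_2), so the sequence has period 4.
20 ≡ 0 (mod 4), hence h_20 = h_0 = 0.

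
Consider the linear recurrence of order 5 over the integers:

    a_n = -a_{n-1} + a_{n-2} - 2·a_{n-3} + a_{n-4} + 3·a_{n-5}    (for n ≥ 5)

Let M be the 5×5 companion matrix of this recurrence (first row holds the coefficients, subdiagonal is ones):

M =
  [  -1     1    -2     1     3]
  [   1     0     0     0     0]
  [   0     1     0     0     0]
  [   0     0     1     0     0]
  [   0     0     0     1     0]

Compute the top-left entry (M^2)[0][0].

2

(M^2)[0][0] is the top entry after applying M 2 times to the unit state (1, 0, 0, 0, 0). Equivalently it is h_{6} for the auxiliary sequence (h_n) obeying the same recurrence with h_4 = 1 and h_i = 0 for 0 ≤ i < 4:
h_5 = -1·1 + 1·0 + -2·0 + 1·0 + 3·0 = -1
h_6 = -1·-1 + 1·1 + -2·0 + 1·0 + 3·0 = 2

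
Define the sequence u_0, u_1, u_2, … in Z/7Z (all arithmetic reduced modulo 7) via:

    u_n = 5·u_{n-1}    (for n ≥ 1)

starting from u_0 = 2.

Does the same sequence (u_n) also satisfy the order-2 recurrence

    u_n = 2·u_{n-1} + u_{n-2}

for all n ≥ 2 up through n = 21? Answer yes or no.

Terms u_0..u_21: 2, 3, 1, 5, 4, 6, 2, 3, 1, 5, 4, 6, 2, 3, 1, 5, 4, 6, 2, 3, 1, 5
n=2: candidate gives 1, actual u_2 = 1 ✓
n=3: candidate gives 5, actual u_3 = 5 ✓
n=4: candidate gives 4, actual u_4 = 4 ✓
n=5: candidate gives 6, actual u_5 = 6 ✓
n=6: candidate gives 2, actual u_6 = 2 ✓
n=7: candidate gives 3, actual u_7 = 3 ✓
n=8: candidate gives 1, actual u_8 = 1 ✓
n=9: candidate gives 5, actual u_9 = 5 ✓
n=10: candidate gives 4, actual u_10 = 4 ✓
n=11: candidate gives 6, actual u_11 = 6 ✓
n=12: candidate gives 2, actual u_12 = 2 ✓
n=13: candidate gives 3, actual u_13 = 3 ✓
n=14: candidate gives 1, actual u_14 = 1 ✓
n=15: candidate gives 5, actual u_15 = 5 ✓
n=16: candidate gives 4, actual u_16 = 4 ✓
n=17: candidate gives 6, actual u_17 = 6 ✓
n=18: candidate gives 2, actual u_18 = 2 ✓
n=19: candidate gives 3, actual u_19 = 3 ✓
n=20: candidate gives 1, actual u_20 = 1 ✓
n=21: candidate gives 5, actual u_21 = 5 ✓

yes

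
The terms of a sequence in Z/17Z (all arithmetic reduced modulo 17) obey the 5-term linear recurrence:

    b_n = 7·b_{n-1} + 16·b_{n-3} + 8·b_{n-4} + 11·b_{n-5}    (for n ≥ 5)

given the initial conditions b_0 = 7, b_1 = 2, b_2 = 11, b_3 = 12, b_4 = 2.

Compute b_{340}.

b_5 = 7·2 + 0·12 + 16·11 + 8·2 + 11·7 = 11
b_6 = 7·11 + 0·2 + 16·12 + 8·11 + 11·2 = 5
b_7 = 7·5 + 0·11 + 16·2 + 8·12 + 11·11 = 12
b_8 = 7·12 + 0·5 + 16·11 + 8·2 + 11·12 = 0
b_9 = 7·0 + 0·12 + 16·5 + 8·11 + 11·2 = 3
b_10 = 7·3 + 0·0 + 16·12 + 8·5 + 11·11 = 0
Continuing the recurrence:
  b_11 = 15;  b_12 = 13;  b_13 = 13;  b_14 = 7;  b_15 = 3;  b_16 = 5
  b_17 = 3;  b_18 = 13;  b_19 = 0;  b_20 = 2;  b_21 = 12;  b_22 = 0
  b_23 = 5;  b_24 = 5;  b_25 = 0;  b_26 = 8;  b_27 = 6;  b_28 = 1
  b_29 = 3;  b_30 = 11;  b_31 = 8;  b_32 = 8;  b_33 = 12;  b_34 = 10
  b_35 = 9;  b_36 = 16;  b_37 = 14;  b_38 = 12;  b_39 = 12;  b_40 = 8
  b_41 = 9;  b_42 = 12;  b_43 = 15;  b_44 = 3;  b_45 = 16;  b_46 = 3
  b_47 = 15;  b_48 = 6;  b_49 = 13;  b_50 = 4;  b_51 = 5;  b_52 = 14
  b_53 = 9;  b_54 = 12;  b_55 = 1;  b_56 = 12;  b_57 = 9;  b_58 = 2
  b_59 = 6;  b_60 = 4;  b_61 = 9;  b_62 = 2;  b_63 = 12;  b_64 = 3
  b_65 = 16;  b_66 = 11;  b_67 = 5;  b_68 = 5;  b_69 = 15;  b_70 = 7
  b_71 = 1;  b_72 = 2;  b_73 = 12;  b_74 = 15;  b_75 = 1;  b_76 = 5
  b_77 = 2;  b_78 = 10;  b_79 = 0;  b_80 = 15;  b_81 = 13;  b_82 = 6
  b_83 = 1;  b_84 = 12;  b_85 = 7;  b_86 = 1;  b_87 = 1;  b_88 = 5
  b_89 = 1;  b_90 = 6;  b_91 = 5;  b_92 = 0;  b_93 = 6;  b_94 = 11
  b_95 = 13;  b_96 = 4;  b_97 = 14;  b_98 = 1;  b_99 = 7;  b_100 = 6
  b_101 = 10;  b_102 = 4;  b_103 = 4;  b_104 = 7;  b_105 = 4;  b_106 = 13
  b_107 = 7;  b_108 = 9;  b_109 = 6;  b_110 = 13;  b_111 = 9;  b_112 = 2
  b_113 = 12;  b_114 = 7;  b_115 = 7;  b_116 = 16;  b_117 = 2;  b_118 = 8
  b_119 = 3;  b_120 = 3;  b_121 = 1;  b_122 = 5;  b_123 = 8;  b_124 = 10
  b_125 = 4;  b_126 = 3;  b_127 = 11;  b_128 = 3;  b_129 = 7;  b_130 = 4
  b_131 = 10;  b_132 = 4;  b_133 = 11;  b_134 = 6;  b_135 = 9;  b_136 = 7
  b_137 = 5;  b_138 = 8;  b_139 = 0;  b_140 = 14;  b_141 = 3;  b_142 = 4
  b_143 = 0;  b_144 = 7;  b_145 = 2;  b_146 = 11;  b_147 = 12;  b_148 = 2
  b_149 = 11;  b_150 = 5;  b_151 = 12;  b_152 = 0;  b_153 = 3;  b_154 = 0
  b_155 = 15;  b_156 = 13;  b_157 = 13;  b_158 = 7;  b_159 = 3;  b_160 = 5
  b_161 = 3;  b_162 = 13;  b_163 = 0;  b_164 = 2;  b_165 = 12;  b_166 = 0
  b_167 = 5;  b_168 = 5;  b_169 = 0;  b_170 = 8;  b_171 = 6;  b_172 = 1
  b_173 = 3;  b_174 = 11;  b_175 = 8;  b_176 = 8;  b_177 = 12;  b_178 = 10
  b_179 = 9;  b_180 = 16;  b_181 = 14;  b_182 = 12;  b_183 = 12;  b_184 = 8
  b_185 = 9;  b_186 = 12;  b_187 = 15;  b_188 = 3;  b_189 = 16;  b_190 = 3
  b_191 = 15;  b_192 = 6;  b_193 = 13;  b_194 = 4;  b_195 = 5;  b_196 = 14
  b_197 = 9;  b_198 = 12;  b_199 = 1;  b_200 = 12;  b_201 = 9;  b_202 = 2
  b_203 = 6;  b_204 = 4;  b_205 = 9;  b_206 = 2;  b_207 = 12;  b_208 = 3
  b_209 = 16;  b_210 = 11;  b_211 = 5;  b_212 = 5;  b_213 = 15;  b_214 = 7
  b_215 = 1;  b_216 = 2;  b_217 = 12;  b_218 = 15;  b_219 = 1;  b_220 = 5
  b_221 = 2;  b_222 = 10;  b_223 = 0;  b_224 = 15;  b_225 = 13;  b_226 = 6
  b_227 = 1;  b_228 = 12;  b_229 = 7;  b_230 = 1;  b_231 = 1;  b_232 = 5
  b_233 = 1;  b_234 = 6;  b_235 = 5;  b_236 = 0;  b_237 = 6;  b_238 = 11
  b_239 = 13;  b_240 = 4;  b_241 = 14;  b_242 = 1;  b_243 = 7;  b_244 = 6
  b_245 = 10;  b_246 = 4;  b_247 = 4;  b_248 = 7;  b_249 = 4;  b_250 = 13
  b_251 = 7;  b_252 = 9;  b_253 = 6;  b_254 = 13;  b_255 = 9;  b_256 = 2
  b_257 = 12;  b_258 = 7;  b_259 = 7;  b_260 = 16;  b_261 = 2;  b_262 = 8
  b_263 = 3;  b_264 = 3;  b_265 = 1;  b_266 = 5;  b_267 = 8;  b_268 = 10
  b_269 = 4;  b_270 = 3;  b_271 = 11;  b_272 = 3;  b_273 = 7;  b_274 = 4
  b_275 = 10;  b_276 = 4;  b_277 = 11;  b_278 = 6;  b_279 = 9;  b_280 = 7
  b_281 = 5;  b_282 = 8;  b_283 = 0;  b_284 = 14;  b_285 = 3;  b_286 = 4
  b_287 = 0;  b_288 = 7;  b_289 = 2;  b_290 = 11;  b_291 = 12;  b_292 = 2
  b_293 = 11;  b_294 = 5;  b_295 = 12;  b_296 = 0;  b_297 = 3;  b_298 = 0
  b_299 = 15;  b_300 = 13;  b_301 = 13;  b_302 = 7;  b_303 = 3;  b_304 = 5
  b_305 = 3;  b_306 = 13;  b_307 = 0;  b_308 = 2;  b_309 = 12;  b_310 = 0
  b_311 = 5;  b_312 = 5;  b_313 = 0;  b_314 = 8;  b_315 = 6;  b_316 = 1
  b_317 = 3;  b_318 = 11;  b_319 = 8;  b_320 = 8;  b_321 = 12;  b_322 = 10
  b_323 = 9;  b_324 = 16;  b_325 = 14;  b_326 = 12;  b_327 = 12;  b_328 = 8
  b_329 = 9;  b_330 = 12;  b_331 = 15;  b_332 = 3;  b_333 = 16;  b_334 = 3
  b_335 = 15;  b_336 = 6;  b_337 = 13;  b_338 = 4
b_339 = 7·4 + 0·13 + 16·6 + 8·15 + 11·3 = 5
b_340 = 7·5 + 0·4 + 16·13 + 8·6 + 11·15 = 14

14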